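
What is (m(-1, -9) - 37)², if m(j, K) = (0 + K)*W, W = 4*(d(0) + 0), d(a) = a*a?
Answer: 1369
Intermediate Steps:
d(a) = a²
W = 0 (W = 4*(0² + 0) = 4*(0 + 0) = 4*0 = 0)
m(j, K) = 0 (m(j, K) = (0 + K)*0 = K*0 = 0)
(m(-1, -9) - 37)² = (0 - 37)² = (-37)² = 1369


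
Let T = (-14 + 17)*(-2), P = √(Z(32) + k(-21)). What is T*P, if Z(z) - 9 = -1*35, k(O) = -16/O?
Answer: -2*I*√11130/7 ≈ -30.143*I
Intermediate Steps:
Z(z) = -26 (Z(z) = 9 - 1*35 = 9 - 35 = -26)
P = I*√11130/21 (P = √(-26 - 16/(-21)) = √(-26 - 16*(-1/21)) = √(-26 + 16/21) = √(-530/21) = I*√11130/21 ≈ 5.0238*I)
T = -6 (T = 3*(-2) = -6)
T*P = -2*I*√11130/7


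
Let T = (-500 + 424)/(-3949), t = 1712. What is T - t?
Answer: -6760612/3949 ≈ -1712.0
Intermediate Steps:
T = 76/3949 (T = -76*(-1/3949) = 76/3949 ≈ 0.019245)
T - t = 76/3949 - 1*1712 = 76/3949 - 1712 = -6760612/3949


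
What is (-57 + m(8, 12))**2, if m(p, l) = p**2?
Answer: 49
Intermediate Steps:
(-57 + m(8, 12))**2 = (-57 + 8**2)**2 = (-57 + 64)**2 = 7**2 = 49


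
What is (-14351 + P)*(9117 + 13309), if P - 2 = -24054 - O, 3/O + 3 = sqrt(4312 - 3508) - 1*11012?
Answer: -104492012121005268/121329421 + 134556*sqrt(201)/121329421 ≈ -8.6123e+8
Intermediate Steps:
O = 3/(-11015 + 2*sqrt(201)) (O = 3/(-3 + (sqrt(4312 - 3508) - 1*11012)) = 3/(-3 + (sqrt(804) - 11012)) = 3/(-3 + (2*sqrt(201) - 11012)) = 3/(-3 + (-11012 + 2*sqrt(201))) = 3/(-11015 + 2*sqrt(201)) ≈ -0.00027306)
P = -2918215200847/121329421 + 6*sqrt(201)/121329421 (P = 2 + (-24054 - (-33045/121329421 - 6*sqrt(201)/121329421)) = 2 + (-24054 + (33045/121329421 + 6*sqrt(201)/121329421)) = 2 + (-2918457859689/121329421 + 6*sqrt(201)/121329421) = -2918215200847/121329421 + 6*sqrt(201)/121329421 ≈ -24052.)
(-14351 + P)*(9117 + 13309) = (-14351 + (-2918215200847/121329421 + 6*sqrt(201)/121329421))*(9117 + 13309) = (-4659413721618/121329421 + 6*sqrt(201)/121329421)*22426 = -104492012121005268/121329421 + 134556*sqrt(201)/121329421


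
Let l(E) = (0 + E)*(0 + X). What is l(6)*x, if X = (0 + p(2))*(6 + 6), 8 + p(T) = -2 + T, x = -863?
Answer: 497088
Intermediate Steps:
p(T) = -10 + T (p(T) = -8 + (-2 + T) = -10 + T)
X = -96 (X = (0 + (-10 + 2))*(6 + 6) = (0 - 8)*12 = -8*12 = -96)
l(E) = -96*E (l(E) = (0 + E)*(0 - 96) = E*(-96) = -96*E)
l(6)*x = -96*6*(-863) = -576*(-863) = 497088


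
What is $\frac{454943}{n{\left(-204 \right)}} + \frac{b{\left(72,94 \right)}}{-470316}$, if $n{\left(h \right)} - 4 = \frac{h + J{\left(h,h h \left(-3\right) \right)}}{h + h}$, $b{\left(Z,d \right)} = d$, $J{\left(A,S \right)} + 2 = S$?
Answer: $\frac{3117804023665}{2127944742} \approx 1465.2$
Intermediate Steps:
$J{\left(A,S \right)} = -2 + S$
$n{\left(h \right)} = 4 + \frac{-2 + h - 3 h^{2}}{2 h}$ ($n{\left(h \right)} = 4 + \frac{h + \left(-2 + h h \left(-3\right)\right)}{h + h} = 4 + \frac{h + \left(-2 + h^{2} \left(-3\right)\right)}{2 h} = 4 + \left(h - \left(2 + 3 h^{2}\right)\right) \frac{1}{2 h} = 4 + \left(-2 + h - 3 h^{2}\right) \frac{1}{2 h} = 4 + \frac{-2 + h - 3 h^{2}}{2 h}$)
$\frac{454943}{n{\left(-204 \right)}} + \frac{b{\left(72,94 \right)}}{-470316} = \frac{454943}{\frac{9}{2} - \frac{1}{-204} - -306} + \frac{94}{-470316} = \frac{454943}{\frac{9}{2} - - \frac{1}{204} + 306} + 94 \left(- \frac{1}{470316}\right) = \frac{454943}{\frac{9}{2} + \frac{1}{204} + 306} - \frac{47}{235158} = \frac{454943}{\frac{63343}{204}} - \frac{47}{235158} = 454943 \cdot \frac{204}{63343} - \frac{47}{235158} = \frac{92808372}{63343} - \frac{47}{235158} = \frac{3117804023665}{2127944742}$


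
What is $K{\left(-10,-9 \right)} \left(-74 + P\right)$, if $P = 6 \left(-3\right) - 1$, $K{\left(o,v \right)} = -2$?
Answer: $186$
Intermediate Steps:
$P = -19$ ($P = -18 - 1 = -19$)
$K{\left(-10,-9 \right)} \left(-74 + P\right) = - 2 \left(-74 - 19\right) = \left(-2\right) \left(-93\right) = 186$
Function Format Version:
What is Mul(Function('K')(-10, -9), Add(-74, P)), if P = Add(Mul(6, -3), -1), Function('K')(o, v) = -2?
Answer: 186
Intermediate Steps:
P = -19 (P = Add(-18, -1) = -19)
Mul(Function('K')(-10, -9), Add(-74, P)) = Mul(-2, Add(-74, -19)) = Mul(-2, -93) = 186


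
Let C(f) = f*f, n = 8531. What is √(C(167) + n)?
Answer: 2*√9105 ≈ 190.84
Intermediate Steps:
C(f) = f²
√(C(167) + n) = √(167² + 8531) = √(27889 + 8531) = √36420 = 2*√9105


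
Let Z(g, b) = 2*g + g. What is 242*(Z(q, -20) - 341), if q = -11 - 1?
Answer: -91234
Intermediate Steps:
q = -12
Z(g, b) = 3*g
242*(Z(q, -20) - 341) = 242*(3*(-12) - 341) = 242*(-36 - 341) = 242*(-377) = -91234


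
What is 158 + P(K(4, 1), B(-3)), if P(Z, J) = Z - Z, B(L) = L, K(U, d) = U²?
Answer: 158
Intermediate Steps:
P(Z, J) = 0
158 + P(K(4, 1), B(-3)) = 158 + 0 = 158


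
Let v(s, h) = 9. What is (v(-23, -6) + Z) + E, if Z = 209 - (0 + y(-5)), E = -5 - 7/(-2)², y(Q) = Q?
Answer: 865/4 ≈ 216.25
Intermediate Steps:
E = -27/4 (E = -5 - 7/4 = -27/4 ≈ -6.7500)
Z = 214 (Z = 209 - (0 - 5) = 209 - (-5) = 209 - 1*(-5) = 209 + 5 = 214)
(v(-23, -6) + Z) + E = (9 + 214) - 27/4 = 223 - 27/4 = 865/4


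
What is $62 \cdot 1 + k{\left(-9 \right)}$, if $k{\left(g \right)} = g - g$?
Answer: $62$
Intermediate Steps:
$k{\left(g \right)} = 0$
$62 \cdot 1 + k{\left(-9 \right)} = 62 \cdot 1 + 0 = 62 + 0 = 62$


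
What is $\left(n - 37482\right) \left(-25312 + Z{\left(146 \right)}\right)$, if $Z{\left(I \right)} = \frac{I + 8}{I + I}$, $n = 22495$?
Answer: $\frac{55384083825}{146} \approx 3.7934 \cdot 10^{8}$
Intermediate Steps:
$Z{\left(I \right)} = \frac{8 + I}{2 I}$
$\left(n - 37482\right) \left(-25312 + Z{\left(146 \right)}\right) = \left(22495 - 37482\right) \left(-25312 + \frac{8 + 146}{2 \cdot 146}\right) = - 14987 \left(-25312 + \frac{1}{2} \cdot \frac{1}{146} \cdot 154\right) = - 14987 \left(-25312 + \frac{77}{146}\right) = \left(-14987\right) \left(- \frac{3695475}{146}\right) = \frac{55384083825}{146}$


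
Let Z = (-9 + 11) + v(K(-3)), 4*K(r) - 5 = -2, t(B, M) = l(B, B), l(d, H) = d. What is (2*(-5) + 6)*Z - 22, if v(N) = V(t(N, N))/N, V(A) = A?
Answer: -34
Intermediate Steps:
t(B, M) = B
K(r) = ¾ (K(r) = 5/4 + (¼)*(-2) = 5/4 - ½ = ¾)
v(N) = 1 (v(N) = N/N = 1)
Z = 3 (Z = (-9 + 11) + 1 = 2 + 1 = 3)
(2*(-5) + 6)*Z - 22 = (2*(-5) + 6)*3 - 22 = (-10 + 6)*3 - 22 = -4*3 - 22 = -12 - 22 = -34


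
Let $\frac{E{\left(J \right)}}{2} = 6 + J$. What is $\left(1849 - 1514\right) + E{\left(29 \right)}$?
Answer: $405$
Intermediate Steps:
$E{\left(J \right)} = 12 + 2 J$ ($E{\left(J \right)} = 2 \left(6 + J\right) = 12 + 2 J$)
$\left(1849 - 1514\right) + E{\left(29 \right)} = \left(1849 - 1514\right) + \left(12 + 2 \cdot 29\right) = 335 + \left(12 + 58\right) = 335 + 70 = 405$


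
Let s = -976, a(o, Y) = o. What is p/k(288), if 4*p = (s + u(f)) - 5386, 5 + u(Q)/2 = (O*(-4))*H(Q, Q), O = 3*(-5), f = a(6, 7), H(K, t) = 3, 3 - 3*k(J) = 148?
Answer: 4509/145 ≈ 31.097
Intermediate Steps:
k(J) = -145/3 (k(J) = 1 - ⅓*148 = 1 - 148/3 = -145/3)
f = 6
O = -15
u(Q) = 350 (u(Q) = -10 + 2*(-15*(-4)*3) = -10 + 2*(60*3) = -10 + 2*180 = -10 + 360 = 350)
p = -1503 (p = ((-976 + 350) - 5386)/4 = (-626 - 5386)/4 = (¼)*(-6012) = -1503)
p/k(288) = -1503/(-145/3) = -1503*(-3/145) = 4509/145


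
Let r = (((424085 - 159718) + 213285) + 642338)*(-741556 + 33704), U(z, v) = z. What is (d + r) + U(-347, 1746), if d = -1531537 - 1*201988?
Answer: -792788895352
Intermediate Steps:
d = -1733525 (d = -1531537 - 201988 = -1733525)
r = -792787161480 (r = ((264367 + 213285) + 642338)*(-707852) = (477652 + 642338)*(-707852) = 1119990*(-707852) = -792787161480)
(d + r) + U(-347, 1746) = (-1733525 - 792787161480) - 347 = -792788895005 - 347 = -792788895352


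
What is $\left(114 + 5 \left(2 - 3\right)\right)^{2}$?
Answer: $11881$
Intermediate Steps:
$\left(114 + 5 \left(2 - 3\right)\right)^{2} = \left(114 + 5 \left(-1\right)\right)^{2} = \left(114 - 5\right)^{2} = 109^{2} = 11881$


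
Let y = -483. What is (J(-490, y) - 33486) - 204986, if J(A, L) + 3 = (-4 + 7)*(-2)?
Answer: -238481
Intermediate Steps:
J(A, L) = -9 (J(A, L) = -3 + (-4 + 7)*(-2) = -3 + 3*(-2) = -3 - 6 = -9)
(J(-490, y) - 33486) - 204986 = (-9 - 33486) - 204986 = -33495 - 204986 = -238481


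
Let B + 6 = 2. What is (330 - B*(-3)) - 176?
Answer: 142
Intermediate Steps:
B = -4 (B = -6 + 2 = -4)
(330 - B*(-3)) - 176 = (330 - 1*(-4)*(-3)) - 176 = (330 + 4*(-3)) - 176 = (330 - 12) - 176 = 318 - 176 = 142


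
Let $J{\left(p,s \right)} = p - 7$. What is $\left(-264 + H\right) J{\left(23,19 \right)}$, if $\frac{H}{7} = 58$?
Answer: $2272$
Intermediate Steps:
$J{\left(p,s \right)} = -7 + p$
$H = 406$ ($H = 7 \cdot 58 = 406$)
$\left(-264 + H\right) J{\left(23,19 \right)} = \left(-264 + 406\right) \left(-7 + 23\right) = 142 \cdot 16 = 2272$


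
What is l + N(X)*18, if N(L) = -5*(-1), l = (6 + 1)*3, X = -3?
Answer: 111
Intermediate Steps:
l = 21 (l = 7*3 = 21)
N(L) = 5
l + N(X)*18 = 21 + 5*18 = 21 + 90 = 111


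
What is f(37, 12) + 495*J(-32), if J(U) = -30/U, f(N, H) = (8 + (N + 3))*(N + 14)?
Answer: 46593/16 ≈ 2912.1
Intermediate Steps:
f(N, H) = (11 + N)*(14 + N) (f(N, H) = (8 + (3 + N))*(14 + N) = (11 + N)*(14 + N))
f(37, 12) + 495*J(-32) = (154 + 37² + 25*37) + 495*(-30/(-32)) = (154 + 1369 + 925) + 495*(-30*(-1/32)) = 2448 + 495*(15/16) = 2448 + 7425/16 = 46593/16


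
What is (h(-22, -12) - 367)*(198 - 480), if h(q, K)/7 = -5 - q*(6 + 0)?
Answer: -147204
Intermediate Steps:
h(q, K) = -35 - 42*q (h(q, K) = 7*(-5 - q*(6 + 0)) = 7*(-5 - q*6) = 7*(-5 - 6*q) = -35 - 42*q)
(h(-22, -12) - 367)*(198 - 480) = ((-35 - 42*(-22)) - 367)*(198 - 480) = ((-35 + 924) - 367)*(-282) = (889 - 367)*(-282) = 522*(-282) = -147204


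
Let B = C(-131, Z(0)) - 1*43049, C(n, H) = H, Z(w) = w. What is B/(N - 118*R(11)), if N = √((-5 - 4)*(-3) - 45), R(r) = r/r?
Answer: 2539891/6971 + 129147*I*√2/13942 ≈ 364.35 + 13.1*I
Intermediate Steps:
R(r) = 1
N = 3*I*√2 (N = √(-9*(-3) - 45) = √(27 - 45) = √(-18) = 3*I*√2 ≈ 4.2426*I)
B = -43049 (B = 0 - 1*43049 = 0 - 43049 = -43049)
B/(N - 118*R(11)) = -43049/(3*I*√2 - 118*1) = -43049/(3*I*√2 - 118) = -43049/(-118 + 3*I*√2)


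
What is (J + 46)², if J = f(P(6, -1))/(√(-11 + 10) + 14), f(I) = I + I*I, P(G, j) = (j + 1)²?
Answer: 2116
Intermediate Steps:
P(G, j) = (1 + j)²
f(I) = I + I²
J = 0 (J = ((1 - 1)²*(1 + (1 - 1)²))/(√(-11 + 10) + 14) = (0²*(1 + 0²))/(√(-1) + 14) = (0*(1 + 0))/(I + 14) = (0*1)/(14 + I) = 0*((14 - I)/197) = 0)
(J + 46)² = (0 + 46)² = 46² = 2116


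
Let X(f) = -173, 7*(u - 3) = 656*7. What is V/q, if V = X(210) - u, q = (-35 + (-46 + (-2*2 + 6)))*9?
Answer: 832/711 ≈ 1.1702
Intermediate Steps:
u = 659 (u = 3 + (656*7)/7 = 3 + (⅐)*4592 = 3 + 656 = 659)
q = -711 (q = (-35 + (-46 + (-4 + 6)))*9 = (-35 + (-46 + 2))*9 = (-35 - 44)*9 = -79*9 = -711)
V = -832 (V = -173 - 1*659 = -173 - 659 = -832)
V/q = -832/(-711) = -832*(-1/711) = 832/711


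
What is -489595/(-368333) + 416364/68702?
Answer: 93498378451/12652606883 ≈ 7.3897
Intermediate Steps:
-489595/(-368333) + 416364/68702 = -489595*(-1/368333) + 416364*(1/68702) = 489595/368333 + 208182/34351 = 93498378451/12652606883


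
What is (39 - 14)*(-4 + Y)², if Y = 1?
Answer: 225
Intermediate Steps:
(39 - 14)*(-4 + Y)² = (39 - 14)*(-4 + 1)² = 25*(-3)² = 25*9 = 225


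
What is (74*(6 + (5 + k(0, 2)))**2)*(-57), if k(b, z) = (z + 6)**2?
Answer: -23726250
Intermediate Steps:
k(b, z) = (6 + z)**2
(74*(6 + (5 + k(0, 2)))**2)*(-57) = (74*(6 + (5 + (6 + 2)**2))**2)*(-57) = (74*(6 + (5 + 8**2))**2)*(-57) = (74*(6 + (5 + 64))**2)*(-57) = (74*(6 + 69)**2)*(-57) = (74*75**2)*(-57) = (74*5625)*(-57) = 416250*(-57) = -23726250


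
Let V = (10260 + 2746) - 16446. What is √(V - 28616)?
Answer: 2*I*√8014 ≈ 179.04*I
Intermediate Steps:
V = -3440 (V = 13006 - 16446 = -3440)
√(V - 28616) = √(-3440 - 28616) = √(-32056) = 2*I*√8014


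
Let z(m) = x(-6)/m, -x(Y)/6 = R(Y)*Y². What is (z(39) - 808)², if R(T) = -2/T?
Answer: 110838784/169 ≈ 6.5585e+5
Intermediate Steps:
x(Y) = 12*Y (x(Y) = -6*(-2/Y)*Y² = -(-12)*Y = 12*Y)
z(m) = -72/m (z(m) = (12*(-6))/m = -72/m)
(z(39) - 808)² = (-72/39 - 808)² = (-72*1/39 - 808)² = (-24/13 - 808)² = (-10528/13)² = 110838784/169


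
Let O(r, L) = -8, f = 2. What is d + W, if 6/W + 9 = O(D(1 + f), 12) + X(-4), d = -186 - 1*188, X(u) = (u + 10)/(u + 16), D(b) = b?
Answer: -4118/11 ≈ -374.36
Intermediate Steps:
X(u) = (10 + u)/(16 + u)
d = -374 (d = -186 - 188 = -374)
W = -4/11 (W = 6/(-9 + (-8 + (10 - 4)/(16 - 4))) = 6/(-9 + (-8 + 6/12)) = 6/(-9 + (-8 + (1/12)*6)) = 6/(-9 + (-8 + ½)) = 6/(-9 - 15/2) = 6/(-33/2) = 6*(-2/33) = -4/11 ≈ -0.36364)
d + W = -374 - 4/11 = -4118/11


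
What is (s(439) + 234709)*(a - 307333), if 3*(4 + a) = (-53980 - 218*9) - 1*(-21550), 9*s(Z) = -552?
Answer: -74805910781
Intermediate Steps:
s(Z) = -184/3 (s(Z) = (⅑)*(-552) = -184/3)
a = -11468 (a = -4 + ((-53980 - 218*9) - 1*(-21550))/3 = -4 + ((-53980 - 1962) + 21550)/3 = -4 + (-55942 + 21550)/3 = -4 + (⅓)*(-34392) = -4 - 11464 = -11468)
(s(439) + 234709)*(a - 307333) = (-184/3 + 234709)*(-11468 - 307333) = (703943/3)*(-318801) = -74805910781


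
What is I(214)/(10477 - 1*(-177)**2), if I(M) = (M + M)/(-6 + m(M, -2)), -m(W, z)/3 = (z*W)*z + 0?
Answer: 107/13418262 ≈ 7.9742e-6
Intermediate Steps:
m(W, z) = -3*W*z**2 (m(W, z) = -3*((z*W)*z + 0) = -3*((W*z)*z + 0) = -3*(W*z**2 + 0) = -3*W*z**2)
I(M) = 2*M/(-6 - 12*M) (I(M) = (M + M)/(-6 - 3*M*(-2)**2) = (2*M)/(-6 - 3*M*4) = (2*M)/(-6 - 12*M) = 2*M/(-6 - 12*M))
I(214)/(10477 - 1*(-177)**2) = (-1*214/(3 + 6*214))/(10477 - 1*(-177)**2) = (-1*214/(3 + 1284))/(10477 - 1*31329) = (-1*214/1287)/(10477 - 31329) = -1*214*1/1287/(-20852) = -214/1287*(-1/20852) = 107/13418262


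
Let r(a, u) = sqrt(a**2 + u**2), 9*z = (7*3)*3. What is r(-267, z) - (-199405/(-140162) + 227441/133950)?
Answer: -14647221298/4693674975 + sqrt(71338) ≈ 263.97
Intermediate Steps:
z = 7 (z = ((7*3)*3)/9 = (21*3)/9 = (1/9)*63 = 7)
r(-267, z) - (-199405/(-140162) + 227441/133950) = sqrt((-267)**2 + 7**2) - (-199405/(-140162) + 227441/133950) = sqrt(71289 + 49) - (-199405*(-1/140162) + 227441*(1/133950)) = sqrt(71338) - (199405/140162 + 227441/133950) = sqrt(71338) - 1*14647221298/4693674975 = sqrt(71338) - 14647221298/4693674975 = -14647221298/4693674975 + sqrt(71338)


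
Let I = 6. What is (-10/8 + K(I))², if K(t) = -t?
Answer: 841/16 ≈ 52.563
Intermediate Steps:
(-10/8 + K(I))² = (-10/8 - 1*6)² = (-10*⅛ - 6)² = (-5/4 - 6)² = (-29/4)² = 841/16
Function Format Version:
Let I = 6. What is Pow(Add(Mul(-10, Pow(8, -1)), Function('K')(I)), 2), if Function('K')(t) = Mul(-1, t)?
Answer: Rational(841, 16) ≈ 52.563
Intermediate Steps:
Pow(Add(Mul(-10, Pow(8, -1)), Function('K')(I)), 2) = Pow(Add(Mul(-10, Pow(8, -1)), Mul(-1, 6)), 2) = Pow(Add(Mul(-10, Rational(1, 8)), -6), 2) = Pow(Add(Rational(-5, 4), -6), 2) = Pow(Rational(-29, 4), 2) = Rational(841, 16)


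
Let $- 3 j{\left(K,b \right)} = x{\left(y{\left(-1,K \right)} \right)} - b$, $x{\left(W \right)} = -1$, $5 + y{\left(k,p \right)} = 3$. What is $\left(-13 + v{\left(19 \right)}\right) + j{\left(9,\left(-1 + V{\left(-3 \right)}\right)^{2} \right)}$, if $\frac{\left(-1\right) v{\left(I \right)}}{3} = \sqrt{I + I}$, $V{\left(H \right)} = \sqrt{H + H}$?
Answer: $- \frac{38}{3} - 3 \sqrt{38} + \frac{\left(1 - i \sqrt{6}\right)^{2}}{3} \approx -32.827 - 1.633 i$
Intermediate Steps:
$y{\left(k,p \right)} = -2$ ($y{\left(k,p \right)} = -5 + 3 = -2$)
$V{\left(H \right)} = \sqrt{2} \sqrt{H}$ ($V{\left(H \right)} = \sqrt{2 H} = \sqrt{2} \sqrt{H}$)
$v{\left(I \right)} = - 3 \sqrt{2} \sqrt{I}$ ($v{\left(I \right)} = - 3 \sqrt{I + I} = - 3 \sqrt{2 I} = - 3 \sqrt{2} \sqrt{I}$)
$j{\left(K,b \right)} = \frac{1}{3} + \frac{b}{3}$ ($j{\left(K,b \right)} = - \frac{-1 - b}{3} = \frac{1}{3} + \frac{b}{3}$)
$\left(-13 + v{\left(19 \right)}\right) + j{\left(9,\left(-1 + V{\left(-3 \right)}\right)^{2} \right)} = \left(-13 - 3 \sqrt{2} \sqrt{19}\right) + \left(\frac{1}{3} + \frac{\left(-1 + \sqrt{2} \sqrt{-3}\right)^{2}}{3}\right) = \left(-13 - 3 \sqrt{38}\right) + \left(\frac{1}{3} + \frac{\left(-1 + \sqrt{2} i \sqrt{3}\right)^{2}}{3}\right) = \left(-13 - 3 \sqrt{38}\right) + \left(\frac{1}{3} + \frac{\left(-1 + i \sqrt{6}\right)^{2}}{3}\right) = - \frac{38}{3} - 3 \sqrt{38} + \frac{\left(-1 + i \sqrt{6}\right)^{2}}{3}$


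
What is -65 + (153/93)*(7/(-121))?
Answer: -244172/3751 ≈ -65.095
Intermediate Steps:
-65 + (153/93)*(7/(-121)) = -65 + (153*(1/93))*(7*(-1/121)) = -65 + (51/31)*(-7/121) = -65 - 357/3751 = -244172/3751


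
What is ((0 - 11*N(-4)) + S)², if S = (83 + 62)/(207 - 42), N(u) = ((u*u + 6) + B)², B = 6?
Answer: 80976100969/1089 ≈ 7.4358e+7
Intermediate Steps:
N(u) = (12 + u²)² (N(u) = ((u*u + 6) + 6)² = ((u² + 6) + 6)² = ((6 + u²) + 6)² = (12 + u²)²)
S = 29/33 (S = 145/165 = 145*(1/165) = 29/33 ≈ 0.87879)
((0 - 11*N(-4)) + S)² = ((0 - 11*(12 + (-4)²)²) + 29/33)² = ((0 - 11*(12 + 16)²) + 29/33)² = ((0 - 11*28²) + 29/33)² = ((0 - 11*784) + 29/33)² = ((0 - 8624) + 29/33)² = (-8624 + 29/33)² = (-284563/33)² = 80976100969/1089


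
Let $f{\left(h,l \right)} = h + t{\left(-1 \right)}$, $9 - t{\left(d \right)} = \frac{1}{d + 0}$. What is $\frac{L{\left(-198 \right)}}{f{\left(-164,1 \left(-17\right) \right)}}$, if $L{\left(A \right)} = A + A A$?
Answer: $- \frac{1773}{7} \approx -253.29$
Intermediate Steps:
$t{\left(d \right)} = 9 - \frac{1}{d}$ ($t{\left(d \right)} = 9 - \frac{1}{d + 0} = 9 - \frac{1}{d}$)
$L{\left(A \right)} = A + A^{2}$
$f{\left(h,l \right)} = 10 + h$ ($f{\left(h,l \right)} = h + \left(9 - \frac{1}{-1}\right) = h + \left(9 - -1\right) = h + \left(9 + 1\right) = h + 10 = 10 + h$)
$\frac{L{\left(-198 \right)}}{f{\left(-164,1 \left(-17\right) \right)}} = \frac{\left(-198\right) \left(1 - 198\right)}{10 - 164} = \frac{\left(-198\right) \left(-197\right)}{-154} = 39006 \left(- \frac{1}{154}\right) = - \frac{1773}{7}$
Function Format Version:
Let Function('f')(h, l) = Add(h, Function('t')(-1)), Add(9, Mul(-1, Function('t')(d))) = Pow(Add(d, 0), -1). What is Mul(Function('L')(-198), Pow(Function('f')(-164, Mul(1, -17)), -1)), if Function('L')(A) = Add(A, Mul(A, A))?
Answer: Rational(-1773, 7) ≈ -253.29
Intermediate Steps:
Function('t')(d) = Add(9, Mul(-1, Pow(d, -1))) (Function('t')(d) = Add(9, Mul(-1, Pow(Add(d, 0), -1))) = Add(9, Mul(-1, Pow(d, -1))))
Function('L')(A) = Add(A, Pow(A, 2))
Function('f')(h, l) = Add(10, h) (Function('f')(h, l) = Add(h, Add(9, Mul(-1, Pow(-1, -1)))) = Add(h, Add(9, Mul(-1, -1))) = Add(h, Add(9, 1)) = Add(h, 10) = Add(10, h))
Mul(Function('L')(-198), Pow(Function('f')(-164, Mul(1, -17)), -1)) = Mul(Mul(-198, Add(1, -198)), Pow(Add(10, -164), -1)) = Mul(Mul(-198, -197), Pow(-154, -1)) = Mul(39006, Rational(-1, 154)) = Rational(-1773, 7)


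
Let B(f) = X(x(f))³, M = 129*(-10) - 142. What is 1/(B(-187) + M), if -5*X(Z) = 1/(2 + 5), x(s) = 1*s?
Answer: -42875/61397001 ≈ -0.00069832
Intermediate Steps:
x(s) = s
M = -1432 (M = -1290 - 142 = -1432)
X(Z) = -1/35 (X(Z) = -1/(5*(2 + 5)) = -⅕/7 = -⅕*⅐ = -1/35)
B(f) = -1/42875 (B(f) = (-1/35)³ = -1/42875)
1/(B(-187) + M) = 1/(-1/42875 - 1432) = 1/(-61397001/42875) = -42875/61397001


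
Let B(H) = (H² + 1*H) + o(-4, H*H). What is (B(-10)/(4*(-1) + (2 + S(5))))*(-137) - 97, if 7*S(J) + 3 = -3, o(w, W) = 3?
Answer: 87247/20 ≈ 4362.4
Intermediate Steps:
S(J) = -6/7 (S(J) = -3/7 + (⅐)*(-3) = -3/7 - 3/7 = -6/7)
B(H) = 3 + H + H² (B(H) = (H² + 1*H) + 3 = (H² + H) + 3 = (H + H²) + 3 = 3 + H + H²)
(B(-10)/(4*(-1) + (2 + S(5))))*(-137) - 97 = ((3 - 10 + (-10)²)/(4*(-1) + (2 - 6/7)))*(-137) - 97 = ((3 - 10 + 100)/(-4 + 8/7))*(-137) - 97 = (93/(-20/7))*(-137) - 97 = (93*(-7/20))*(-137) - 97 = -651/20*(-137) - 97 = 89187/20 - 97 = 87247/20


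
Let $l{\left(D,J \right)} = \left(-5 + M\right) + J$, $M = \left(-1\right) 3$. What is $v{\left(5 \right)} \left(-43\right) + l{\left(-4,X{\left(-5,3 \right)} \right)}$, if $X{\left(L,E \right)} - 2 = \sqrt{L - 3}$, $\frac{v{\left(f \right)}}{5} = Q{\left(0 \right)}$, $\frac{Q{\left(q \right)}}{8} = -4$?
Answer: $6874 + 2 i \sqrt{2} \approx 6874.0 + 2.8284 i$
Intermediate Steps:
$Q{\left(q \right)} = -32$ ($Q{\left(q \right)} = 8 \left(-4\right) = -32$)
$v{\left(f \right)} = -160$ ($v{\left(f \right)} = 5 \left(-32\right) = -160$)
$M = -3$
$X{\left(L,E \right)} = 2 + \sqrt{-3 + L}$ ($X{\left(L,E \right)} = 2 + \sqrt{L - 3} = 2 + \sqrt{-3 + L}$)
$l{\left(D,J \right)} = -8 + J$ ($l{\left(D,J \right)} = \left(-5 - 3\right) + J = -8 + J$)
$v{\left(5 \right)} \left(-43\right) + l{\left(-4,X{\left(-5,3 \right)} \right)} = \left(-160\right) \left(-43\right) - \left(6 - \sqrt{-3 - 5}\right) = 6880 - \left(6 - 2 i \sqrt{2}\right) = 6874 + 2 i \sqrt{2}$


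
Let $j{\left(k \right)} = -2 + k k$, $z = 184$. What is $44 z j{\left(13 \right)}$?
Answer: $1352032$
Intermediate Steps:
$j{\left(k \right)} = -2 + k^{2}$
$44 z j{\left(13 \right)} = 44 \cdot 184 \left(-2 + 13^{2}\right) = 8096 \left(-2 + 169\right) = 8096 \cdot 167 = 1352032$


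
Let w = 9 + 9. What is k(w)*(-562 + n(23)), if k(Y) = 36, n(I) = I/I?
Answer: -20196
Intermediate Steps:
w = 18
n(I) = 1
k(w)*(-562 + n(23)) = 36*(-562 + 1) = 36*(-561) = -20196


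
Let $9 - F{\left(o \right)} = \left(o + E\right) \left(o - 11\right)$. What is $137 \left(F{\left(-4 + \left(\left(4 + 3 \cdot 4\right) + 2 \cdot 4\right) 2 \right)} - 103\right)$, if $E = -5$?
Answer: $-189197$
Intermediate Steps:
$F{\left(o \right)} = 9 - \left(-11 + o\right) \left(-5 + o\right)$ ($F{\left(o \right)} = 9 - \left(o - 5\right) \left(o - 11\right) = 9 - \left(-5 + o\right) \left(-11 + o\right) = 9 - \left(-11 + o\right) \left(-5 + o\right)$)
$137 \left(F{\left(-4 + \left(\left(4 + 3 \cdot 4\right) + 2 \cdot 4\right) 2 \right)} - 103\right) = 137 \left(\left(-46 - \left(-4 + \left(\left(4 + 3 \cdot 4\right) + 2 \cdot 4\right) 2\right)^{2} + 16 \left(-4 + \left(\left(4 + 3 \cdot 4\right) + 2 \cdot 4\right) 2\right)\right) - 103\right) = 137 \left(\left(-46 - \left(-4 + \left(\left(4 + 12\right) + 8\right) 2\right)^{2} + 16 \left(-4 + \left(\left(4 + 12\right) + 8\right) 2\right)\right) - 103\right) = 137 \left(\left(-46 - \left(-4 + \left(16 + 8\right) 2\right)^{2} + 16 \left(-4 + \left(16 + 8\right) 2\right)\right) - 103\right) = 137 \left(\left(-46 - \left(-4 + 24 \cdot 2\right)^{2} + 16 \left(-4 + 24 \cdot 2\right)\right) - 103\right) = 137 \left(\left(-46 - \left(-4 + 48\right)^{2} + 16 \left(-4 + 48\right)\right) - 103\right) = 137 \left(\left(-46 - 44^{2} + 16 \cdot 44\right) - 103\right) = 137 \left(\left(-46 - 1936 + 704\right) - 103\right) = 137 \left(-1278 - 103\right) = 137 \left(-1381\right) = -189197$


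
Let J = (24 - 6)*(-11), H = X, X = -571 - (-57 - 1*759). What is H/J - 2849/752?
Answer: -374171/74448 ≈ -5.0259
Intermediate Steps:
X = 245 (X = -571 - (-57 - 759) = -571 - 1*(-816) = -571 + 816 = 245)
H = 245
J = -198 (J = 18*(-11) = -198)
H/J - 2849/752 = 245/(-198) - 2849/752 = 245*(-1/198) - 2849*1/752 = -245/198 - 2849/752 = -374171/74448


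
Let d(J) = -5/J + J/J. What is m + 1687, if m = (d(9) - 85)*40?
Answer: -15257/9 ≈ -1695.2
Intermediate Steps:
d(J) = 1 - 5/J (d(J) = -5/J + 1 = 1 - 5/J)
m = -30440/9 (m = ((-5 + 9)/9 - 85)*40 = ((1/9)*4 - 85)*40 = (4/9 - 85)*40 = -761/9*40 = -30440/9 ≈ -3382.2)
m + 1687 = -30440/9 + 1687 = -15257/9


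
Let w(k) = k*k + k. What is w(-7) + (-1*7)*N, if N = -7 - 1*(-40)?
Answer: -189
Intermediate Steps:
N = 33 (N = -7 + 40 = 33)
w(k) = k + k² (w(k) = k² + k = k + k²)
w(-7) + (-1*7)*N = -7*(1 - 7) - 1*7*33 = -7*(-6) - 7*33 = 42 - 231 = -189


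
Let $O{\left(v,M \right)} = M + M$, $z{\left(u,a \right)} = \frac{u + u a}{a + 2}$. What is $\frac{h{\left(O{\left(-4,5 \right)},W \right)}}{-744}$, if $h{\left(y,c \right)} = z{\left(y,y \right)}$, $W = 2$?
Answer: $- \frac{55}{4464} \approx -0.012321$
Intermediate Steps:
$z{\left(u,a \right)} = \frac{u + a u}{2 + a}$
$O{\left(v,M \right)} = 2 M$
$h{\left(y,c \right)} = \frac{y \left(1 + y\right)}{2 + y}$
$\frac{h{\left(O{\left(-4,5 \right)},W \right)}}{-744} = \frac{2 \cdot 5 \frac{1}{2 + 2 \cdot 5} \left(1 + 2 \cdot 5\right)}{-744} = \frac{10 \left(1 + 10\right)}{2 + 10} \left(- \frac{1}{744}\right) = 10 \cdot \frac{1}{12} \cdot 11 \left(- \frac{1}{744}\right) = \frac{55}{6} \left(- \frac{1}{744}\right) = - \frac{55}{4464}$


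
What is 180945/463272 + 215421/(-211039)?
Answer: -20537355219/32589486536 ≈ -0.63018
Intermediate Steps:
180945/463272 + 215421/(-211039) = 180945*(1/463272) + 215421*(-1/211039) = 60315/154424 - 215421/211039 = -20537355219/32589486536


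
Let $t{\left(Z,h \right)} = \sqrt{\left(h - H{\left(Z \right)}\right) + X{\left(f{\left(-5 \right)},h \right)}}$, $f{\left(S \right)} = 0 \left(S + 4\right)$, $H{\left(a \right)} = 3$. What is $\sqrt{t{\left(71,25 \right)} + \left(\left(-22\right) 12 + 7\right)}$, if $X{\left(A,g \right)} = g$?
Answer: $\sqrt{-257 + \sqrt{47}} \approx 15.816 i$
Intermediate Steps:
$f{\left(S \right)} = 0$ ($f{\left(S \right)} = 0 \left(4 + S\right) = 0$)
$t{\left(Z,h \right)} = \sqrt{-3 + 2 h}$ ($t{\left(Z,h \right)} = \sqrt{\left(h - 3\right) + h} = \sqrt{\left(-3 + h\right) + h} = \sqrt{-3 + 2 h}$)
$\sqrt{t{\left(71,25 \right)} + \left(\left(-22\right) 12 + 7\right)} = \sqrt{\sqrt{-3 + 2 \cdot 25} + \left(\left(-22\right) 12 + 7\right)} = \sqrt{\sqrt{-3 + 50} + \left(-264 + 7\right)} = \sqrt{\sqrt{47} - 257} = \sqrt{-257 + \sqrt{47}}$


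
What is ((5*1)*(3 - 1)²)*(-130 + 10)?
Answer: -2400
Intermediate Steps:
((5*1)*(3 - 1)²)*(-130 + 10) = (5*2²)*(-120) = (5*4)*(-120) = 20*(-120) = -2400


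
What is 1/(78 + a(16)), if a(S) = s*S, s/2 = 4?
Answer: 1/206 ≈ 0.0048544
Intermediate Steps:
s = 8 (s = 2*4 = 8)
a(S) = 8*S
1/(78 + a(16)) = 1/(78 + 8*16) = 1/(78 + 128) = 1/206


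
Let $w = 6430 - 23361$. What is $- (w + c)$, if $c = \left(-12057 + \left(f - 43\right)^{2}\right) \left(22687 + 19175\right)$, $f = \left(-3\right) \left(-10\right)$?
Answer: $497672387$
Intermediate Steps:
$f = 30$
$c = -497655456$ ($c = \left(-12057 + \left(30 - 43\right)^{2}\right) \left(22687 + 19175\right) = \left(-12057 + \left(-13\right)^{2}\right) 41862 = \left(-12057 + 169\right) 41862 = \left(-11888\right) 41862 = -497655456$)
$w = -16931$
$- (w + c) = - (-16931 - 497655456) = \left(-1\right) \left(-497672387\right) = 497672387$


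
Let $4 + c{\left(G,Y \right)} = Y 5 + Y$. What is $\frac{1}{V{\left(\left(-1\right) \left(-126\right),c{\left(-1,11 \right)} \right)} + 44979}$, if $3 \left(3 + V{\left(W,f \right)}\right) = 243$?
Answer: $\frac{1}{45057} \approx 2.2194 \cdot 10^{-5}$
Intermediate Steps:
$c{\left(G,Y \right)} = -4 + 6 Y$ ($c{\left(G,Y \right)} = -4 + \left(Y 5 + Y\right) = -4 + \left(5 Y + Y\right) = -4 + 6 Y$)
$V{\left(W,f \right)} = 78$ ($V{\left(W,f \right)} = -3 + \frac{1}{3} \cdot 243 = -3 + 81 = 78$)
$\frac{1}{V{\left(\left(-1\right) \left(-126\right),c{\left(-1,11 \right)} \right)} + 44979} = \frac{1}{78 + 44979} = \frac{1}{45057}$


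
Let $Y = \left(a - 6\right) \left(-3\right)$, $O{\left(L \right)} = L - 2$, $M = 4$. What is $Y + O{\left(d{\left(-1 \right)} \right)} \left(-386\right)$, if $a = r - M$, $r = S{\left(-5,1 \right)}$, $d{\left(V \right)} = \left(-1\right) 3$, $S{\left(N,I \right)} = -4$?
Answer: $1972$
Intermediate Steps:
$d{\left(V \right)} = -3$
$r = -4$
$O{\left(L \right)} = -2 + L$ ($O{\left(L \right)} = L - 2 = -2 + L$)
$a = -8$ ($a = -4 - 4 = -8$)
$Y = 42$ ($Y = \left(-8 - 6\right) \left(-3\right) = \left(-14\right) \left(-3\right) = 42$)
$Y + O{\left(d{\left(-1 \right)} \right)} \left(-386\right) = 42 + \left(-2 - 3\right) \left(-386\right) = 42 - -1930 = 42 + 1930 = 1972$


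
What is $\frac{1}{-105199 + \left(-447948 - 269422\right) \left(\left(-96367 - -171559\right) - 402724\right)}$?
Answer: $\frac{1}{234961525641} \approx 4.256 \cdot 10^{-12}$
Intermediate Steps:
$\frac{1}{-105199 + \left(-447948 - 269422\right) \left(\left(-96367 - -171559\right) - 402724\right)} = \frac{1}{-105199 - 717370 \left(\left(-96367 + 171559\right) - 402724\right)} = \frac{1}{-105199 - 717370 \left(75192 - 402724\right)} = \frac{1}{-105199 - -234961630840} = \frac{1}{-105199 + 234961630840} = \frac{1}{234961525641}$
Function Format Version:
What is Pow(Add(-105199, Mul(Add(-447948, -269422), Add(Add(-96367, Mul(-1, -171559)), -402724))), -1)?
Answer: Rational(1, 234961525641) ≈ 4.2560e-12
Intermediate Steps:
Pow(Add(-105199, Mul(Add(-447948, -269422), Add(Add(-96367, Mul(-1, -171559)), -402724))), -1) = Pow(Add(-105199, Mul(-717370, Add(Add(-96367, 171559), -402724))), -1) = Pow(Add(-105199, Mul(-717370, Add(75192, -402724))), -1) = Pow(Add(-105199, Mul(-717370, -327532)), -1) = Pow(Add(-105199, 234961630840), -1) = Pow(234961525641, -1) = Rational(1, 234961525641)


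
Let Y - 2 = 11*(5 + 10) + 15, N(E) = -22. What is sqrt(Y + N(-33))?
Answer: 4*sqrt(10) ≈ 12.649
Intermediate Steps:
Y = 182 (Y = 2 + (11*(5 + 10) + 15) = 2 + (11*15 + 15) = 2 + (165 + 15) = 2 + 180 = 182)
sqrt(Y + N(-33)) = sqrt(182 - 22) = sqrt(160) = 4*sqrt(10)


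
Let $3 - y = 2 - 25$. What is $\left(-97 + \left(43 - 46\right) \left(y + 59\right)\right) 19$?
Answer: $-6688$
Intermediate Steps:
$y = 26$ ($y = 3 - \left(2 - 25\right) = 3 - -23 = 3 + 23 = 26$)
$\left(-97 + \left(43 - 46\right) \left(y + 59\right)\right) 19 = \left(-97 + \left(43 - 46\right) \left(26 + 59\right)\right) 19 = \left(-97 - 255\right) 19 = \left(-352\right) 19 = -6688$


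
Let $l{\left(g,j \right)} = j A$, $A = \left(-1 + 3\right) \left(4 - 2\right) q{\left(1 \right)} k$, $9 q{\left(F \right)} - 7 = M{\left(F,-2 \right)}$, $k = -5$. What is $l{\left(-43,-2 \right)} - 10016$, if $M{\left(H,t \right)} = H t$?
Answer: $- \frac{89944}{9} \approx -9993.8$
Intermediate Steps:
$q{\left(F \right)} = \frac{7}{9} - \frac{2 F}{9}$ ($q{\left(F \right)} = \frac{7}{9} + \frac{F \left(-2\right)}{9} = \frac{7}{9} + \frac{\left(-2\right) F}{9} = \frac{7}{9} - \frac{2 F}{9}$)
$A = - \frac{100}{9}$ ($A = \left(-1 + 3\right) \left(4 - 2\right) \left(\frac{7}{9} - \frac{2}{9}\right) \left(-5\right) = 2 \cdot 2 \left(\frac{7}{9} - \frac{2}{9}\right) \left(-5\right) = 4 \cdot \frac{5}{9} \left(-5\right) = \frac{20}{9} \left(-5\right) = - \frac{100}{9} \approx -11.111$)
$l{\left(g,j \right)} = - \frac{100 j}{9}$ ($l{\left(g,j \right)} = j \left(- \frac{100}{9}\right) = - \frac{100 j}{9}$)
$l{\left(-43,-2 \right)} - 10016 = \left(- \frac{100}{9}\right) \left(-2\right) - 10016 = \frac{200}{9} - 10016 = - \frac{89944}{9}$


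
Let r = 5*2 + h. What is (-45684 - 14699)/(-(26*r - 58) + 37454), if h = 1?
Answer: -60383/37226 ≈ -1.6221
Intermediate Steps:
r = 11 (r = 5*2 + 1 = 10 + 1 = 11)
(-45684 - 14699)/(-(26*r - 58) + 37454) = (-45684 - 14699)/(-(26*11 - 58) + 37454) = -60383/(-(286 - 58) + 37454) = -60383/(-1*228 + 37454) = -60383/(-228 + 37454) = -60383/37226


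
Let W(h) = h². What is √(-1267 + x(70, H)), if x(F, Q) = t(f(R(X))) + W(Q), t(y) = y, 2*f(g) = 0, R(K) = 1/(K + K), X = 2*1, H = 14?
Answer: 3*I*√119 ≈ 32.726*I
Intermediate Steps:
X = 2
R(K) = 1/(2*K)
f(g) = 0 (f(g) = (½)*0 = 0)
x(F, Q) = Q² (x(F, Q) = 0 + Q² = Q²)
√(-1267 + x(70, H)) = √(-1267 + 14²) = √(-1267 + 196) = √(-1071) = 3*I*√119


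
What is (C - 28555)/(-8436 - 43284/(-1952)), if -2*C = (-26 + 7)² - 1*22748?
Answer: 8472412/4105947 ≈ 2.0634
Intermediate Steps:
C = 22387/2 (C = -((-26 + 7)² - 1*22748)/2 = -((-19)² - 22748)/2 = -(361 - 22748)/2 = -½*(-22387) = 22387/2 ≈ 11194.)
(C - 28555)/(-8436 - 43284/(-1952)) = (22387/2 - 28555)/(-8436 - 43284/(-1952)) = -34723/(2*(-8436 - 43284*(-1/1952))) = -34723/(2*(-8436 + 10821/488)) = -34723/(2*(-4105947/488)) = -34723/2*(-488/4105947) = 8472412/4105947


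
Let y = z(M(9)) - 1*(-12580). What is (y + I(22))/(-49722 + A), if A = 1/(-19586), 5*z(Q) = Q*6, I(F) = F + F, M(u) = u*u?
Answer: -1245787116/4869275465 ≈ -0.25585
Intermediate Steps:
M(u) = u**2
I(F) = 2*F
z(Q) = 6*Q/5 (z(Q) = (Q*6)/5 = (6*Q)/5 = 6*Q/5)
y = 63386/5 (y = (6/5)*9**2 - 1*(-12580) = (6/5)*81 + 12580 = 486/5 + 12580 = 63386/5 ≈ 12677.)
A = -1/19586 ≈ -5.1057e-5
(y + I(22))/(-49722 + A) = (63386/5 + 2*22)/(-49722 - 1/19586) = (63386/5 + 44)/(-973855093/19586) = (63606/5)*(-19586/973855093) = -1245787116/4869275465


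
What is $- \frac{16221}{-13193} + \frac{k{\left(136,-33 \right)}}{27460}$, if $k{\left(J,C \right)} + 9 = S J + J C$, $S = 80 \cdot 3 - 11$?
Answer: $\frac{796982531}{362279780} \approx 2.1999$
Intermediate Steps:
$S = 229$ ($S = 240 - 11 = 229$)
$k{\left(J,C \right)} = -9 + 229 J + C J$ ($k{\left(J,C \right)} = -9 + \left(229 J + J C\right) = -9 + \left(229 J + C J\right) = -9 + 229 J + C J$)
$- \frac{16221}{-13193} + \frac{k{\left(136,-33 \right)}}{27460} = - \frac{16221}{-13193} + \frac{-9 + 229 \cdot 136 - 4488}{27460} = \left(-16221\right) \left(- \frac{1}{13193}\right) + \left(-9 + 31144 - 4488\right) \frac{1}{27460} = \frac{16221}{13193} + 26647 \cdot \frac{1}{27460} = \frac{16221}{13193} + \frac{26647}{27460} = \frac{796982531}{362279780}$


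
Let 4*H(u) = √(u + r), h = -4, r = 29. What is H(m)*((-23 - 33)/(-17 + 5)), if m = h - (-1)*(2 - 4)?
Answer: 7*√23/6 ≈ 5.5951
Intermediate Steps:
m = -6 (m = -4 - (-1)*(2 - 4) = -4 - (-1)*(-2) = -4 - 1*2 = -4 - 2 = -6)
H(u) = √(29 + u)/4 (H(u) = √(u + 29)/4 = √(29 + u)/4)
H(m)*((-23 - 33)/(-17 + 5)) = (√(29 - 6)/4)*((-23 - 33)/(-17 + 5)) = (√23/4)*(-56/(-12)) = (√23/4)*(-56*(-1/12)) = (√23/4)*(14/3) = 7*√23/6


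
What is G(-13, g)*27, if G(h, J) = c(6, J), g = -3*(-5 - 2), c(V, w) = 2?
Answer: 54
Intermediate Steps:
g = 21 (g = -3*(-7) = 21)
G(h, J) = 2
G(-13, g)*27 = 2*27 = 54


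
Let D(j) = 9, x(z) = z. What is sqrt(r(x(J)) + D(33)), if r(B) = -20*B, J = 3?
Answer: I*sqrt(51) ≈ 7.1414*I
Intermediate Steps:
sqrt(r(x(J)) + D(33)) = sqrt(-20*3 + 9) = sqrt(-60 + 9) = sqrt(-51) = I*sqrt(51)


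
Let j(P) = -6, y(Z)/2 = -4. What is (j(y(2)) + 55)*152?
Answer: 7448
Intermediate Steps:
y(Z) = -8 (y(Z) = 2*(-4) = -8)
(j(y(2)) + 55)*152 = (-6 + 55)*152 = 49*152 = 7448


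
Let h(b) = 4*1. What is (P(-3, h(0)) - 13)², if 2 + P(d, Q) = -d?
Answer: 144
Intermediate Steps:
h(b) = 4
P(d, Q) = -2 - d
(P(-3, h(0)) - 13)² = ((-2 - 1*(-3)) - 13)² = ((-2 + 3) - 13)² = (1 - 13)² = (-12)² = 144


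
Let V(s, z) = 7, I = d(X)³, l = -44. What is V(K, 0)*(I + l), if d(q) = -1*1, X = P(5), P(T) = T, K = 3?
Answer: -315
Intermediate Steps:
X = 5
d(q) = -1
I = -1 (I = (-1)³ = -1)
V(K, 0)*(I + l) = 7*(-1 - 44) = 7*(-45) = -315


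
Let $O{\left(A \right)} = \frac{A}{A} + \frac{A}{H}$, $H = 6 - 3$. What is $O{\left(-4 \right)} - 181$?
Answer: $- \frac{544}{3} \approx -181.33$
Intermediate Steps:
$H = 3$
$O{\left(A \right)} = 1 + \frac{A}{3}$ ($O{\left(A \right)} = \frac{A}{A} + \frac{A}{3} = 1 + A \frac{1}{3} = 1 + \frac{A}{3}$)
$O{\left(-4 \right)} - 181 = \left(1 + \frac{1}{3} \left(-4\right)\right) - 181 = \left(1 - \frac{4}{3}\right) - 181 = - \frac{1}{3} - 181 = - \frac{544}{3}$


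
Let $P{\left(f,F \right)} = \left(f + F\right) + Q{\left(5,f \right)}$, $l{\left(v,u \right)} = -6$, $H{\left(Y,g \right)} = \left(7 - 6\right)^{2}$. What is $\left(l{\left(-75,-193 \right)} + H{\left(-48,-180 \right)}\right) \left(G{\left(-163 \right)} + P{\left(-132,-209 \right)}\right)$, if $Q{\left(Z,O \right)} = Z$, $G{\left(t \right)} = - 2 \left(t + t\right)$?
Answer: $-1580$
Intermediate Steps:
$H{\left(Y,g \right)} = 1$ ($H{\left(Y,g \right)} = 1^{2} = 1$)
$G{\left(t \right)} = - 4 t$ ($G{\left(t \right)} = - 2 \cdot 2 t = - 4 t$)
$P{\left(f,F \right)} = 5 + F + f$ ($P{\left(f,F \right)} = \left(f + F\right) + 5 = \left(F + f\right) + 5 = 5 + F + f$)
$\left(l{\left(-75,-193 \right)} + H{\left(-48,-180 \right)}\right) \left(G{\left(-163 \right)} + P{\left(-132,-209 \right)}\right) = \left(-6 + 1\right) \left(\left(-4\right) \left(-163\right) - 336\right) = - 5 \left(652 - 336\right) = \left(-5\right) 316 = -1580$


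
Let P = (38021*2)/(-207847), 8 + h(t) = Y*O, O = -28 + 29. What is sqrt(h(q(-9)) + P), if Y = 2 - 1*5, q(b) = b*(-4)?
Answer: I*sqrt(491009231073)/207847 ≈ 3.3713*I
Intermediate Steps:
q(b) = -4*b
O = 1
Y = -3 (Y = 2 - 5 = -3)
h(t) = -11 (h(t) = -8 - 3*1 = -8 - 3 = -11)
P = -76042/207847 (P = 76042*(-1/207847) = -76042/207847 ≈ -0.36586)
sqrt(h(q(-9)) + P) = sqrt(-11 - 76042/207847) = sqrt(-2362359/207847) = I*sqrt(491009231073)/207847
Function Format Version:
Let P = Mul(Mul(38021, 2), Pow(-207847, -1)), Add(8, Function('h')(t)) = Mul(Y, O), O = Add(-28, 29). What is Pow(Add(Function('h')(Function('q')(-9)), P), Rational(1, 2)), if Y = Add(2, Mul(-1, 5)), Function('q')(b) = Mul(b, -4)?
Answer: Mul(Rational(1, 207847), I, Pow(491009231073, Rational(1, 2))) ≈ Mul(3.3713, I)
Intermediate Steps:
Function('q')(b) = Mul(-4, b)
O = 1
Y = -3 (Y = Add(2, -5) = -3)
Function('h')(t) = -11 (Function('h')(t) = Add(-8, Mul(-3, 1)) = Add(-8, -3) = -11)
P = Rational(-76042, 207847) (P = Mul(76042, Rational(-1, 207847)) = Rational(-76042, 207847) ≈ -0.36586)
Pow(Add(Function('h')(Function('q')(-9)), P), Rational(1, 2)) = Pow(Add(-11, Rational(-76042, 207847)), Rational(1, 2)) = Pow(Rational(-2362359, 207847), Rational(1, 2)) = Mul(Rational(1, 207847), I, Pow(491009231073, Rational(1, 2)))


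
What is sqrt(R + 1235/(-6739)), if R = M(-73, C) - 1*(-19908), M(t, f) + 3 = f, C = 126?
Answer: sqrt(909681935086)/6739 ≈ 141.53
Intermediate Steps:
M(t, f) = -3 + f
R = 20031 (R = (-3 + 126) - 1*(-19908) = 123 + 19908 = 20031)
sqrt(R + 1235/(-6739)) = sqrt(20031 + 1235/(-6739)) = sqrt(20031 + 1235*(-1/6739)) = sqrt(20031 - 1235/6739) = sqrt(134987674/6739) = sqrt(909681935086)/6739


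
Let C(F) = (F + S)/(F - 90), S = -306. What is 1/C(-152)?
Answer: 121/229 ≈ 0.52838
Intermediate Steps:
C(F) = (-306 + F)/(-90 + F) (C(F) = (F - 306)/(F - 90) = (-306 + F)/(-90 + F))
1/C(-152) = 1/((-306 - 152)/(-90 - 152)) = 1/(-458/(-242)) = 1/(-1/242*(-458)) = 1/(229/121) = 121/229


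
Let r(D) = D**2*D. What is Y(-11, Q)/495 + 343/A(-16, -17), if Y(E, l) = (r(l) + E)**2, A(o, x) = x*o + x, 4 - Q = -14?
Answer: 576040016/8415 ≈ 68454.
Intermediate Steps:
Q = 18 (Q = 4 - 1*(-14) = 4 + 14 = 18)
A(o, x) = x + o*x (A(o, x) = o*x + x = x + o*x)
r(D) = D**3
Y(E, l) = (E + l**3)**2 (Y(E, l) = (l**3 + E)**2 = (E + l**3)**2)
Y(-11, Q)/495 + 343/A(-16, -17) = (-11 + 18**3)**2/495 + 343/((-17*(1 - 16))) = (-11 + 5832)**2*(1/495) + 343/((-17*(-15))) = 5821**2*(1/495) + 343/255 = 33884041*(1/495) + 343*(1/255) = 33884041/495 + 343/255 = 576040016/8415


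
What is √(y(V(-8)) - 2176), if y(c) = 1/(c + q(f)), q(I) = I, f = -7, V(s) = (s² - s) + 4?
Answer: I*√10359867/69 ≈ 46.647*I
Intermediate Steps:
V(s) = 4 + s² - s
y(c) = 1/(-7 + c) (y(c) = 1/(c - 7) = 1/(-7 + c))
√(y(V(-8)) - 2176) = √(1/(-7 + (4 + (-8)² - 1*(-8))) - 2176) = √(1/(-7 + (4 + 64 + 8)) - 2176) = √(1/(-7 + 76) - 2176) = √(1/69 - 2176) = √(-150143/69) = I*√10359867/69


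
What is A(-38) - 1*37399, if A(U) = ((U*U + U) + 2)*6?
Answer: -28951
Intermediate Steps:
A(U) = 12 + 6*U + 6*U**2 (A(U) = ((U**2 + U) + 2)*6 = ((U + U**2) + 2)*6 = (2 + U + U**2)*6 = 12 + 6*U + 6*U**2)
A(-38) - 1*37399 = (12 + 6*(-38) + 6*(-38)**2) - 1*37399 = (12 - 228 + 6*1444) - 37399 = (12 - 228 + 8664) - 37399 = 8448 - 37399 = -28951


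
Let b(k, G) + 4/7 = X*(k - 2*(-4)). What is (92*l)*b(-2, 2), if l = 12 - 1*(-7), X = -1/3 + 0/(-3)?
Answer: -31464/7 ≈ -4494.9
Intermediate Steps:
X = -⅓ (X = -1*⅓ + 0*(-⅓) = -⅓ + 0 = -⅓ ≈ -0.33333)
l = 19 (l = 12 + 7 = 19)
b(k, G) = -68/21 - k/3 (b(k, G) = -4/7 - (k - 2*(-4))/3 = -4/7 - (k + 8)/3 = -4/7 - (8 + k)/3 = -4/7 + (-8/3 - k/3) = -68/21 - k/3)
(92*l)*b(-2, 2) = (92*19)*(-68/21 - ⅓*(-2)) = 1748*(-68/21 + ⅔) = 1748*(-18/7) = -31464/7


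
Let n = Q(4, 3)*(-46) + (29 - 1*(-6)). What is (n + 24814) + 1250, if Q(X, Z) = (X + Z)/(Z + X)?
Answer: 26053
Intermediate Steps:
Q(X, Z) = 1 (Q(X, Z) = (X + Z)/(X + Z) = 1)
n = -11 (n = 1*(-46) + (29 - 1*(-6)) = -46 + (29 + 6) = -46 + 35 = -11)
(n + 24814) + 1250 = (-11 + 24814) + 1250 = 24803 + 1250 = 26053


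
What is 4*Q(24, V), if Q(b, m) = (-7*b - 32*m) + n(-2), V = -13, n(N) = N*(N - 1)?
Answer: 1016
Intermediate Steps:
n(N) = N*(-1 + N)
Q(b, m) = 6 - 32*m - 7*b (Q(b, m) = (-7*b - 32*m) - 2*(-1 - 2) = (-32*m - 7*b) - 2*(-3) = (-32*m - 7*b) + 6 = 6 - 32*m - 7*b)
4*Q(24, V) = 4*(6 - 32*(-13) - 7*24) = 4*(6 + 416 - 168) = 4*254 = 1016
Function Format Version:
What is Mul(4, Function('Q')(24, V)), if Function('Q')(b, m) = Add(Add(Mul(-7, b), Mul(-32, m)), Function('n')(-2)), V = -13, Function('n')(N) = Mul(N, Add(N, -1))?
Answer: 1016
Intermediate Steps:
Function('n')(N) = Mul(N, Add(-1, N))
Function('Q')(b, m) = Add(6, Mul(-32, m), Mul(-7, b)) (Function('Q')(b, m) = Add(Add(Mul(-7, b), Mul(-32, m)), Mul(-2, Add(-1, -2))) = Add(Add(Mul(-32, m), Mul(-7, b)), Mul(-2, -3)) = Add(Add(Mul(-32, m), Mul(-7, b)), 6) = Add(6, Mul(-32, m), Mul(-7, b)))
Mul(4, Function('Q')(24, V)) = Mul(4, Add(6, Mul(-32, -13), Mul(-7, 24))) = Mul(4, Add(6, 416, -168)) = Mul(4, 254) = 1016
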